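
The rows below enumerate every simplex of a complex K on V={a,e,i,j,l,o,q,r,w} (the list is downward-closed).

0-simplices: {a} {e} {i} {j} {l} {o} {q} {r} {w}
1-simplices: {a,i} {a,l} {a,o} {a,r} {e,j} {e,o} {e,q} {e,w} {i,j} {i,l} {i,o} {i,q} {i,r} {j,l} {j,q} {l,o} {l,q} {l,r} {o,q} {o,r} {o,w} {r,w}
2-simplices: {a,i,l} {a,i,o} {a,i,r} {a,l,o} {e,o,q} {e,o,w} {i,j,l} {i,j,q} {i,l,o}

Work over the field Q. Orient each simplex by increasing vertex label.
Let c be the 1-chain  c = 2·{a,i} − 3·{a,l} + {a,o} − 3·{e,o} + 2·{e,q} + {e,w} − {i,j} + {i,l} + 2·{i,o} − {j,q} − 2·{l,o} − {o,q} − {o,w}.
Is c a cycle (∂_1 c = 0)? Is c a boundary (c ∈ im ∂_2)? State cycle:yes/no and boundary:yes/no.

n_0=9 n_1=22 n_2=9  [Q]
∂1: piv[ai,al,ao,ar,ej,eo,eq,ew] rk=8  ker:ij,il,io,iq,ir,jl,jq,lo,lq,lr,oq,or,ow,rw
∂2: piv[ail,aio,air,alo,eoq,eow,ijl,ijq] rk=8  ker:ilo
∂1c = 0
c vs im∂2: residual ≠ 0 ⇒ not boundary

cycle:yes boundary:no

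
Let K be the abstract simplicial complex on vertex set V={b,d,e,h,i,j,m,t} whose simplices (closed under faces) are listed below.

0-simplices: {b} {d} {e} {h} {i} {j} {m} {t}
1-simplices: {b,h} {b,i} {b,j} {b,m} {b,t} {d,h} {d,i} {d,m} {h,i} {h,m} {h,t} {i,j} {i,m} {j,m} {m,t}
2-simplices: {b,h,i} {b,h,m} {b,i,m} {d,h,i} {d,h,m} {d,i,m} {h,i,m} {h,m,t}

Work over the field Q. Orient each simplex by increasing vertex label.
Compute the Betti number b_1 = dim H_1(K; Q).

b_1=3

n_0=8 n_1=15 n_2=8  [Q]
∂1: piv[bh,bi,bj,bm,bt,dh] rk=6  ker:di,dm,hi,hm,ht,ij,im,jm,mt
∂2: piv[bhi,bhm,bim,dhi,dhm,hmt] rk=6  ker:dim,him
b_1=(15−6)−6=3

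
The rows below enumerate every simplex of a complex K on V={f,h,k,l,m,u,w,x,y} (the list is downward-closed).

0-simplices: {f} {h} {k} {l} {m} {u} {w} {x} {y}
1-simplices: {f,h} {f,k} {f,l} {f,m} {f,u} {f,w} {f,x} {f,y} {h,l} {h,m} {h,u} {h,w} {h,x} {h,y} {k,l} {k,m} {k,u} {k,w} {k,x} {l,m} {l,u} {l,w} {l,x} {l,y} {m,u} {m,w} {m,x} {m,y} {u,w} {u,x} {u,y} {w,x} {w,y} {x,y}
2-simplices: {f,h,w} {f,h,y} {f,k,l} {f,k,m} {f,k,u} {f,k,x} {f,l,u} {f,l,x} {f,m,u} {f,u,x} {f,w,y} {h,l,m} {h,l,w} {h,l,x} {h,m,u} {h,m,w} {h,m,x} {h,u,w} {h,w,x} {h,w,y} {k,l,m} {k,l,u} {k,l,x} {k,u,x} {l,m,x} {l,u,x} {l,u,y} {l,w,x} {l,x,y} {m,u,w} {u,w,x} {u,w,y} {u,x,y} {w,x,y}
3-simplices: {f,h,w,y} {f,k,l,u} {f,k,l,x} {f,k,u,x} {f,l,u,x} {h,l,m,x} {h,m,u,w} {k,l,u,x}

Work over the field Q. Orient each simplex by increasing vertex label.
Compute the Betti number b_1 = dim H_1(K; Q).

b_1=3

n_0=9 n_1=34 n_2=34 n_3=8  [Q]
∂1: piv[fh,fk,fl,fm,fu,fw,fx,fy] rk=8  ker:hl,hm,hu,hw,hx,hy,kl,km,ku,kw,kx,lm,lu,lw,lx,ly,mu,mw,mx,my,uw,ux,uy,wx,wy,xy
∂2: piv[fhw,fhy,fkl,fkm,fku,fkx,flu,flx,fmu,fux,fwy,hlm,hlw,hlx,hmu,hmw,hmx,huw,hwx,klm,luy,lxy,uwy] rk=23  ker:hwy,klu,klx,kux,lmx,lux,lwx,muw,uwx,uxy,wxy
∂3: piv[fhwy,fklu,fklx,fkux,flux,hlmx,hmuw] rk=7  ker:klux
b_1=(34−8)−23=3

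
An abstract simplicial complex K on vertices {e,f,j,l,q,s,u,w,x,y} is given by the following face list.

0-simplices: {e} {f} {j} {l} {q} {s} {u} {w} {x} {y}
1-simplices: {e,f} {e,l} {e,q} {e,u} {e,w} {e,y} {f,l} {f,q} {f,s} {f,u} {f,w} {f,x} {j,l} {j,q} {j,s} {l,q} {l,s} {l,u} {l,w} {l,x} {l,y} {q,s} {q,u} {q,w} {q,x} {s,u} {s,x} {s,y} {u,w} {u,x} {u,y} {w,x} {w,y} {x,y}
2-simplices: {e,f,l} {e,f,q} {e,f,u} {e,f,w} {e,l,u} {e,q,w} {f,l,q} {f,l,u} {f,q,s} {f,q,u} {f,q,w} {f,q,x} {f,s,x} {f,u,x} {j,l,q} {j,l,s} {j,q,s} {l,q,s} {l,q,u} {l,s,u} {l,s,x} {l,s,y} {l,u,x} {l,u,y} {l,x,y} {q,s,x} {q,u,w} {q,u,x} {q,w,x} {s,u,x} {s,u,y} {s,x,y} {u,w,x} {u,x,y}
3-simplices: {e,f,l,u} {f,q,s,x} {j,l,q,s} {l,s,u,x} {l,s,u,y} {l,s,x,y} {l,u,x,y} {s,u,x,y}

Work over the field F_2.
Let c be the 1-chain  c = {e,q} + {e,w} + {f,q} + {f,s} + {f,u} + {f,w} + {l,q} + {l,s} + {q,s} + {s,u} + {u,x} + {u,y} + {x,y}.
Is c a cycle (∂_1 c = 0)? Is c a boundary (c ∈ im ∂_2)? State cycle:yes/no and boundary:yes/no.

cycle:yes boundary:yes

n_0=10 n_1=34 n_2=34 n_3=8  [Z2]
∂1: piv[ef,el,eq,eu,ew,ey,fs,fx,jl] rk=9  ker:fl,fq,fu,fw,jq,js,lq,ls,lu,lw,lx,ly,qs,qu,qw,qx,su,sx,sy,uw,ux,uy,wx,wy,xy
∂2: piv[efl,efq,efu,efw,elu,eqw,flq,fqs,fqu,fqx,fsx,fux,jlq,jls,jqs,lsu,lsx,lsy,luy,lxy,quw,qwx] rk=22  ker:flu,fqw,lqs,lqu,lux,qsx,qux,sux,suy,sxy,uwx,uxy
∂3: piv[eflu,fqsx,jlqs,lsux,lsuy,lsxy,luxy] rk=7  ker:suxy
∂1c = 0
c vs im∂2: reduces to 0 ⇒ boundary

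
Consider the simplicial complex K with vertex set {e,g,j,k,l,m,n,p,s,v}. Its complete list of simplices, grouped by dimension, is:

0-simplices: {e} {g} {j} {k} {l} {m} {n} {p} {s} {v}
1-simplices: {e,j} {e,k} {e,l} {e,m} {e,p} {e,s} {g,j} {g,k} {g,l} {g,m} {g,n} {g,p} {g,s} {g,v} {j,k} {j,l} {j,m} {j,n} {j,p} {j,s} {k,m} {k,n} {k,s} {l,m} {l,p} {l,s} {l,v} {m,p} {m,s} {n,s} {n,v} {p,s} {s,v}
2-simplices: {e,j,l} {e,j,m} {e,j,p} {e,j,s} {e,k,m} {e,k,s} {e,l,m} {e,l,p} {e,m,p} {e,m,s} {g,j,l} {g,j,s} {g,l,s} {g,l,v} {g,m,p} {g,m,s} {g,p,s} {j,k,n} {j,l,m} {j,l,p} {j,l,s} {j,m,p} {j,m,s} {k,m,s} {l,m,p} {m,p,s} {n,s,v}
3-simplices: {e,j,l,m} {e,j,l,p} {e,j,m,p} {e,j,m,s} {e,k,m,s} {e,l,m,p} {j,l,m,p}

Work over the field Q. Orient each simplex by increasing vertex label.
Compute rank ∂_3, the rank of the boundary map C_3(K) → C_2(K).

rank∂_3=6

n_0=10 n_1=33 n_2=27 n_3=7  [Q]
∂1: piv[ej,ek,el,em,ep,es,gj,gn,gv] rk=9  ker:gk,gl,gm,gp,gs,jk,jl,jm,jn,jp,js,km,kn,ks,lm,lp,ls,lv,mp,ms,ns,nv,ps,sv
∂2: piv[ejl,ejm,ejp,ejs,ekm,eks,elm,elp,emp,ems,gjl,gjs,gls,glv,gmp,gms,gps,jkn,nsv] rk=19  ker:jlm,jlp,jls,jmp,jms,kms,lmp,mps
∂3: piv[ejlm,ejlp,ejmp,ejms,ekms,elmp] rk=6  ker:jlmp
rk∂_3=6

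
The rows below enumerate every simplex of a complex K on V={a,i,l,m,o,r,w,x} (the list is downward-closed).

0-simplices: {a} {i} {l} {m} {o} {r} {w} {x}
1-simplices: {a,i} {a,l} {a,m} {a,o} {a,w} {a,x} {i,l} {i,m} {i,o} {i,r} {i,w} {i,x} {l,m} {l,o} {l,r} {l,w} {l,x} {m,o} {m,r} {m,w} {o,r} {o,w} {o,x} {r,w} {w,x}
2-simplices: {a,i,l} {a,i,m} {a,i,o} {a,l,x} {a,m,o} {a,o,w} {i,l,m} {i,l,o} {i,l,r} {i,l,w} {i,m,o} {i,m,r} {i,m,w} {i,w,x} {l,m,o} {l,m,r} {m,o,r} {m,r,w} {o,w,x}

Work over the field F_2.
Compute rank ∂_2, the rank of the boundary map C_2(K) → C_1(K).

n_0=8 n_1=25 n_2=19  [Z2]
∂1: piv[ai,al,am,ao,aw,ax,ir] rk=7  ker:il,im,io,iw,ix,lm,lo,lr,lw,lx,mo,mr,mw,or,ow,ox,rw,wx
∂2: piv[ail,aim,aio,alx,amo,aow,ilm,ilo,ilr,ilw,imr,imw,iwx,mor,mrw,owx] rk=16  ker:imo,lmo,lmr
rk∂_2=16

rank∂_2=16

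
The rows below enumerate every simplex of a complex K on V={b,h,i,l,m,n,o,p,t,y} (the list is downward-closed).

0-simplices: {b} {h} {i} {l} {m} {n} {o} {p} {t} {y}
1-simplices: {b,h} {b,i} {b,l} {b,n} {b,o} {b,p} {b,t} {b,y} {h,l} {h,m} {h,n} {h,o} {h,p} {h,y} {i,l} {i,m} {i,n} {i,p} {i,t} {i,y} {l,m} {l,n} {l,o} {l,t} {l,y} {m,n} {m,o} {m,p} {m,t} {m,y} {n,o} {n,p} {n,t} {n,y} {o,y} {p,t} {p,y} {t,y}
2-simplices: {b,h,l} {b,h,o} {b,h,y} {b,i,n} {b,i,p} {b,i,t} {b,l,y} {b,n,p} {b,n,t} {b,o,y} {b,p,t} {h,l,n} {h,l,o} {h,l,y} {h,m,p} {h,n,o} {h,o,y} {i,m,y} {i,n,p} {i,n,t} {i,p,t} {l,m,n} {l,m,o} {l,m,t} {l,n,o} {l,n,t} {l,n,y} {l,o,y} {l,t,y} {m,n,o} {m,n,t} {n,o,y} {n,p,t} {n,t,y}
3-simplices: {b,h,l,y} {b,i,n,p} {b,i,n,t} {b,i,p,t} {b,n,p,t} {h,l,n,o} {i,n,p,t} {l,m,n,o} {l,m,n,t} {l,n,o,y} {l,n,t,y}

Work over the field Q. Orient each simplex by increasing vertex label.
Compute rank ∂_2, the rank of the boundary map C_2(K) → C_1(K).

n_0=10 n_1=38 n_2=34 n_3=11  [Q]
∂1: piv[bh,bi,bl,bn,bo,bp,bt,by,hm] rk=9  ker:hl,hn,ho,hp,hy,il,im,in,ip,it,iy,lm,ln,lo,lt,ly,mn,mo,mp,mt,my,no,np,nt,ny,oy,pt,py,ty
∂2: piv[bhl,bho,bhy,bin,bip,bit,bly,bnp,bnt,boy,bpt,hln,hlo,hmp,hno,imy,lmn,lmo,lmt,lnt,lny,lty] rk=22  ker:hly,hoy,inp,int,ipt,lno,loy,mno,mnt,noy,npt,nty
∂3: piv[bhly,binp,bint,bipt,bnpt,hlno,lmno,lmnt,lnoy,lnty] rk=10  ker:inpt
rk∂_2=22

rank∂_2=22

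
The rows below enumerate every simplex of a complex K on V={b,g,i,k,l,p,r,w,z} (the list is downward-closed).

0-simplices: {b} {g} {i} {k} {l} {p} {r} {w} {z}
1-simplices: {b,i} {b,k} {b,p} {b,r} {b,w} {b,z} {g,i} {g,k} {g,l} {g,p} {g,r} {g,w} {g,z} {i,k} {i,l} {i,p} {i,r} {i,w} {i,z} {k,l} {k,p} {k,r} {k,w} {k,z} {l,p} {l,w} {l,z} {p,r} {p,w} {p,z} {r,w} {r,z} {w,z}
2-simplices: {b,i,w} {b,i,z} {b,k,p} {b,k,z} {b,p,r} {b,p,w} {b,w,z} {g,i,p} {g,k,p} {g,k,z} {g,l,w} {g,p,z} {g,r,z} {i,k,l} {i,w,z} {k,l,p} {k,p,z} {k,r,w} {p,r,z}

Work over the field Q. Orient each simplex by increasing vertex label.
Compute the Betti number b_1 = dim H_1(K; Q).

n_0=9 n_1=33 n_2=19  [Q]
∂1: piv[bi,bk,bp,br,bw,bz,gi,gl] rk=8  ker:gk,gp,gr,gw,gz,ik,il,ip,ir,iw,iz,kl,kp,kr,kw,kz,lp,lw,lz,pr,pw,pz,rw,rz,wz
∂2: piv[biw,biz,bkp,bkz,bpr,bpw,bwz,gip,gkp,gkz,glw,gpz,grz,ikl,klp,krw,prz] rk=17  ker:iwz,kpz
b_1=(33−8)−17=8

b_1=8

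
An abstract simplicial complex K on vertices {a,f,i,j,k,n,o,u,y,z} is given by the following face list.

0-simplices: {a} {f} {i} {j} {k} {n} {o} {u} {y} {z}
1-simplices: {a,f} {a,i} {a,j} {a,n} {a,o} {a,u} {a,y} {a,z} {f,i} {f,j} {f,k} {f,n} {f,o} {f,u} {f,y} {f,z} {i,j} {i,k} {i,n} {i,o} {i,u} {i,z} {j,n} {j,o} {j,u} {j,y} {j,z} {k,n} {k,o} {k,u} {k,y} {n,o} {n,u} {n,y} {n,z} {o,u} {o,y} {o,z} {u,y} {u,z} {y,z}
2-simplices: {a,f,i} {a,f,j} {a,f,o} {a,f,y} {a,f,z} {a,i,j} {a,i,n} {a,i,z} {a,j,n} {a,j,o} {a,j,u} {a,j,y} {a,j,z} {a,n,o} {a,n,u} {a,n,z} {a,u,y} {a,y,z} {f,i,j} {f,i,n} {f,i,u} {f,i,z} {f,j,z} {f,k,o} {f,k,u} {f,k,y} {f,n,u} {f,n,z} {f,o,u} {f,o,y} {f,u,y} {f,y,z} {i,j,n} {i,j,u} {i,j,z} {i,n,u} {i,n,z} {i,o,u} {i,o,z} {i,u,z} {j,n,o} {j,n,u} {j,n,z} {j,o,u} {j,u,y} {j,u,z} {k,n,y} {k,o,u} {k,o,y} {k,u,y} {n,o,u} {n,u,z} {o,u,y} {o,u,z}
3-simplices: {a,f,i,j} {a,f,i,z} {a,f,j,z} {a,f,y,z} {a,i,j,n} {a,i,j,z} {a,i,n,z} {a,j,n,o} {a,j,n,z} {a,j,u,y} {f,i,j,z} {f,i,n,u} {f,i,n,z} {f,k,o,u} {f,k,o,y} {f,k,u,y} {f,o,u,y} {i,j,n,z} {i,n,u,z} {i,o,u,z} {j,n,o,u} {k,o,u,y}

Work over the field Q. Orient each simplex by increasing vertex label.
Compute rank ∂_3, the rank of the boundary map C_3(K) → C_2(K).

n_0=10 n_1=41 n_2=54 n_3=22  [Q]
∂1: piv[af,ai,aj,an,ao,au,ay,az,fk] rk=9  ker:fi,fj,fn,fo,fu,fy,fz,ij,ik,in,io,iu,iz,jn,jo,ju,jy,jz,kn,ko,ku,ky,no,nu,ny,nz,ou,oy,oz,uy,uz,yz
∂2: piv[afi,afj,afo,afy,afz,aij,ain,aiz,ajn,ajo,aju,ajy,ajz,ano,anu,anz,auy,ayz,fin,fiu,fko,fku,fky,fnu,fou,foy,iou,ioz,iuz,kny] rk=30  ker:fij,fiz,fjz,fnz,fuy,fyz,ijn,iju,ijz,inu,inz,jno,jnu,jnz,jou,juy,juz,kou,koy,kuy,nou,nuz,ouy,ouz
∂3: piv[afij,afiz,afjz,afyz,aijn,aijz,ainz,ajno,ajnz,ajuy,finu,finz,fkou,fkoy,fkuy,fouy,inuz,iouz,jnou] rk=19  ker:fijz,ijnz,kouy
rk∂_3=19

rank∂_3=19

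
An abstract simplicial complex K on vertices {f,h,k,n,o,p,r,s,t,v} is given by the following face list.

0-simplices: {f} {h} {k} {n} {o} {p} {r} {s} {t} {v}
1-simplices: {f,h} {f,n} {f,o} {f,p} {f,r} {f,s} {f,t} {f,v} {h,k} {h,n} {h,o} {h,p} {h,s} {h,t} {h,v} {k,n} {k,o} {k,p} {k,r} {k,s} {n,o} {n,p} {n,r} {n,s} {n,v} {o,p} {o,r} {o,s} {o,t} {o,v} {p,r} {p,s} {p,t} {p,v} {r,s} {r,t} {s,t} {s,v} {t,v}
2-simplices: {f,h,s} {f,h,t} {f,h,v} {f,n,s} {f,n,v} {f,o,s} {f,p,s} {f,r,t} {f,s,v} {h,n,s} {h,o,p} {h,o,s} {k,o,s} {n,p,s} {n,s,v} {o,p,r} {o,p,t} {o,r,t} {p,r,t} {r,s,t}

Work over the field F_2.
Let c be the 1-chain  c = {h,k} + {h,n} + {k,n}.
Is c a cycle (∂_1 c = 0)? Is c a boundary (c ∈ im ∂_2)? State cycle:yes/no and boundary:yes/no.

n_0=10 n_1=39 n_2=20  [Z2]
∂1: piv[fh,fn,fo,fp,fr,fs,ft,fv,hk] rk=9  ker:hn,ho,hp,hs,ht,hv,kn,ko,kp,kr,ks,no,np,nr,ns,nv,op,or,os,ot,ov,pr,ps,pt,pv,rs,rt,st,sv,tv
∂2: piv[fhs,fht,fhv,fns,fnv,fos,fps,frt,fsv,hns,hop,hos,kos,nps,opr,opt,ort,rst] rk=18  ker:nsv,prt
∂1c = 0
c vs im∂2: residual ≠ 0 ⇒ not boundary

cycle:yes boundary:no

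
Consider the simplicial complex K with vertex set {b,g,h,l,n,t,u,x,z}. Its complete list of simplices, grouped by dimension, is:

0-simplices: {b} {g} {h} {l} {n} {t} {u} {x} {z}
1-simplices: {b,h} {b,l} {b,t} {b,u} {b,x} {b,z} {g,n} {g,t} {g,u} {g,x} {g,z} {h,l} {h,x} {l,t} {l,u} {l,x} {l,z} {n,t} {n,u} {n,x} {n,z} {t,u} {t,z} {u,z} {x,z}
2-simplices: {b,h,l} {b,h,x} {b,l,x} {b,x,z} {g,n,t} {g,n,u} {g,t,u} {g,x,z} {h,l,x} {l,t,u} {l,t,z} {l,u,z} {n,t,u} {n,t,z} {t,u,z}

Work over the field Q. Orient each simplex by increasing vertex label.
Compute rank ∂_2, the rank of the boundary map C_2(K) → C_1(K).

rank∂_2=12

n_0=9 n_1=25 n_2=15  [Q]
∂1: piv[bh,bl,bt,bu,bx,bz,gn,gt] rk=8  ker:gu,gx,gz,hl,hx,lt,lu,lx,lz,nt,nu,nx,nz,tu,tz,uz,xz
∂2: piv[bhl,bhx,blx,bxz,gnt,gnu,gtu,gxz,ltu,ltz,luz,ntz] rk=12  ker:hlx,ntu,tuz
rk∂_2=12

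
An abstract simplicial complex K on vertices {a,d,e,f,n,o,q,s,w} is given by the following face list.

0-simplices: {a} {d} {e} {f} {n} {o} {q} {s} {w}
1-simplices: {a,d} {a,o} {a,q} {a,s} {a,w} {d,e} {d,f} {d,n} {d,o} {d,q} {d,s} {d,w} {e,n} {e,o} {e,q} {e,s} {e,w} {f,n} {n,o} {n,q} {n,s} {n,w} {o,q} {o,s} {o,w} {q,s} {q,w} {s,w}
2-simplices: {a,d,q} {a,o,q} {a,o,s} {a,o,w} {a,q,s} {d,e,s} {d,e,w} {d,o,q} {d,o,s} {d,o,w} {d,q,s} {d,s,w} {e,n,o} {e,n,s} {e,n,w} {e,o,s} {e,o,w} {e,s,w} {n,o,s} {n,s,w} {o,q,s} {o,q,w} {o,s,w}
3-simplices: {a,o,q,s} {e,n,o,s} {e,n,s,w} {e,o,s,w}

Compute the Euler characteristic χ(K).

n_0=9 n_1=28 n_2=23 n_3=4
χ=+9−28+23−4=0

χ(K)=0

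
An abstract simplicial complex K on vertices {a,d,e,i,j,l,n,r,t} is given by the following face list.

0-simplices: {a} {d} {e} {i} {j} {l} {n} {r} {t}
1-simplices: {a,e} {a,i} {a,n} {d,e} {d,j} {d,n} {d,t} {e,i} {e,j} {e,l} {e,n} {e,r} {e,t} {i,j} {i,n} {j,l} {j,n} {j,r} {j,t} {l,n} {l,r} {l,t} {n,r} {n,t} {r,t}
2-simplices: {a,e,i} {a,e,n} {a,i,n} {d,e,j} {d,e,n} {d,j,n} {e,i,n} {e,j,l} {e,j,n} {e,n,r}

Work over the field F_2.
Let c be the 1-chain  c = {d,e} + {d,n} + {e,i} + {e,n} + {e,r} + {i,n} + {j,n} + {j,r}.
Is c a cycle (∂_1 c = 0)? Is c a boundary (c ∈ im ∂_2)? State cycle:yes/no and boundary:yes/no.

n_0=9 n_1=25 n_2=10  [Z2]
∂1: piv[ae,ai,an,de,dj,dt,el,er] rk=8  ker:dn,ei,ej,en,et,ij,in,jl,jn,jr,jt,ln,lr,lt,nr,nt,rt
∂2: piv[aei,aen,ain,dej,den,djn,ejl,enr] rk=8  ker:ein,ejn
∂1c = 0
c vs im∂2: residual ≠ 0 ⇒ not boundary

cycle:yes boundary:no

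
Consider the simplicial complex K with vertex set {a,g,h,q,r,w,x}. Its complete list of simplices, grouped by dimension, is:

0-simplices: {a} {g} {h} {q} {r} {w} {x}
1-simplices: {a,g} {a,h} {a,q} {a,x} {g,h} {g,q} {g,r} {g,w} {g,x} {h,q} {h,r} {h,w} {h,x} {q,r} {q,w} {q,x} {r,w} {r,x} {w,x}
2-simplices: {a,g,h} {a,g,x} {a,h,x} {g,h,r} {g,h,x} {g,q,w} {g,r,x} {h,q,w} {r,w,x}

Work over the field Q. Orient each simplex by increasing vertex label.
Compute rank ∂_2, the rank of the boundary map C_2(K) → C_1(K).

rank∂_2=8

n_0=7 n_1=19 n_2=9  [Q]
∂1: piv[ag,ah,aq,ax,gr,gw] rk=6  ker:gh,gq,gx,hq,hr,hw,hx,qr,qw,qx,rw,rx,wx
∂2: piv[agh,agx,ahx,ghr,gqw,grx,hqw,rwx] rk=8  ker:ghx
rk∂_2=8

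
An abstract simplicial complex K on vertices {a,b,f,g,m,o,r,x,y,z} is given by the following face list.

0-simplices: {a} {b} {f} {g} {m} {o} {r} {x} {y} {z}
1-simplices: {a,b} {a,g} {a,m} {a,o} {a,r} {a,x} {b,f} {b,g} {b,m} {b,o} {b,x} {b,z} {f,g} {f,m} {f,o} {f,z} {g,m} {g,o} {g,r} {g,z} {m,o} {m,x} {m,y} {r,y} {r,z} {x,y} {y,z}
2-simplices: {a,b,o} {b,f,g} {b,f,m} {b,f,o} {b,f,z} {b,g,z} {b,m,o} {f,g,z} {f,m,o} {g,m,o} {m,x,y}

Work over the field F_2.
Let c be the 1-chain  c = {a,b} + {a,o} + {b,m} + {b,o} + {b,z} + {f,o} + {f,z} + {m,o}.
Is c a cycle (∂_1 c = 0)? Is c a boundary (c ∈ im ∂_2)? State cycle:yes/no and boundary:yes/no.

cycle:yes boundary:yes

n_0=10 n_1=27 n_2=11  [Z2]
∂1: piv[ab,ag,am,ao,ar,ax,bf,bz,my] rk=9  ker:bg,bm,bo,bx,fg,fm,fo,fz,gm,go,gr,gz,mo,mx,ry,rz,xy,yz
∂2: piv[abo,bfg,bfm,bfo,bfz,bgz,bmo,gmo,mxy] rk=9  ker:fgz,fmo
∂1c = 0
c vs im∂2: reduces to 0 ⇒ boundary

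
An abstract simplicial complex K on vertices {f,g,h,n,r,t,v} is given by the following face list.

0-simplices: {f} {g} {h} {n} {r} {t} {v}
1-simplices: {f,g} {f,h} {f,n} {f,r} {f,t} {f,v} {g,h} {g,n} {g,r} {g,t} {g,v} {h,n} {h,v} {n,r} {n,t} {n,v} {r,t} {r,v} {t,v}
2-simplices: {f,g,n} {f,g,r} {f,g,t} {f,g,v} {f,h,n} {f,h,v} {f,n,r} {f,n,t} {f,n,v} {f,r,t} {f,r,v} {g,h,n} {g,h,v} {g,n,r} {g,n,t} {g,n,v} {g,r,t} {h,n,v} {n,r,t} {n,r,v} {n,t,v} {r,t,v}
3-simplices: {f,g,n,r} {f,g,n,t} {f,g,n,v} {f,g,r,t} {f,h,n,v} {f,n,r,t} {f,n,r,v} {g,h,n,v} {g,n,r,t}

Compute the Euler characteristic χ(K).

n_0=7 n_1=19 n_2=22 n_3=9
χ=+7−19+22−9=1

χ(K)=1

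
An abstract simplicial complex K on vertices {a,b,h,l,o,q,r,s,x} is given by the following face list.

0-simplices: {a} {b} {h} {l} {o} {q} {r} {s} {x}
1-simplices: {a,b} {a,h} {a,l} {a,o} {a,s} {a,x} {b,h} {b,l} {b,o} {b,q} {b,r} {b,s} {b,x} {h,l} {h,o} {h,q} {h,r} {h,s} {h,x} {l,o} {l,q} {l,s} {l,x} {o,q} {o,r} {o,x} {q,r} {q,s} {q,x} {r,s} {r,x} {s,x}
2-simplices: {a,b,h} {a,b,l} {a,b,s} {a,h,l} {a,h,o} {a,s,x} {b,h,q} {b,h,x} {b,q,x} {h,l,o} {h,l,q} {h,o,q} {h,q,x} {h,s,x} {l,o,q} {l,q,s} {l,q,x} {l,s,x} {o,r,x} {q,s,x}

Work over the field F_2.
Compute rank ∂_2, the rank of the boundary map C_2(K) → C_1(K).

rank∂_2=17

n_0=9 n_1=32 n_2=20  [Z2]
∂1: piv[ab,ah,al,ao,as,ax,bq,br] rk=8  ker:bh,bl,bo,bs,bx,hl,ho,hq,hr,hs,hx,lo,lq,ls,lx,oq,or,ox,qr,qs,qx,rs,rx,sx
∂2: piv[abh,abl,abs,ahl,aho,asx,bhq,bhx,bqx,hlo,hlq,hoq,hsx,lqs,lqx,lsx,orx] rk=17  ker:hqx,loq,qsx
rk∂_2=17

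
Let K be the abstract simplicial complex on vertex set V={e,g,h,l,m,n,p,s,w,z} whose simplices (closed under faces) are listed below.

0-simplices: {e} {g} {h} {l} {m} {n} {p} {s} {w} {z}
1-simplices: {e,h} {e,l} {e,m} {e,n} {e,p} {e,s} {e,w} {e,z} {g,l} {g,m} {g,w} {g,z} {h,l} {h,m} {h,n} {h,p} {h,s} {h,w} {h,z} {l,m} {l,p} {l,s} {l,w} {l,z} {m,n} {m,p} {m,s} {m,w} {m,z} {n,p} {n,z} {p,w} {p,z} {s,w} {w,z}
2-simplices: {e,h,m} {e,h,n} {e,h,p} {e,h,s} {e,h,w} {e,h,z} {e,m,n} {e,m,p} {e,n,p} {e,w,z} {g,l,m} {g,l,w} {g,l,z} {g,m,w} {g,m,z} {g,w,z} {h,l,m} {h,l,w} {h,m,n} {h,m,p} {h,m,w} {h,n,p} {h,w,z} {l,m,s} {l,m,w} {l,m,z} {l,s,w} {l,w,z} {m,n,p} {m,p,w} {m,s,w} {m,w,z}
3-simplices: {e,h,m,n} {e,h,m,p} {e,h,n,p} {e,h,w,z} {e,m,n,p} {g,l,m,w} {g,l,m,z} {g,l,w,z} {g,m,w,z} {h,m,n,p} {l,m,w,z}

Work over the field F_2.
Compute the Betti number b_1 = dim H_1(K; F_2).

n_0=10 n_1=35 n_2=32 n_3=11  [Z2]
∂1: piv[eh,el,em,en,ep,es,ew,ez,gl] rk=9  ker:gm,gw,gz,hl,hm,hn,hp,hs,hw,hz,lm,lp,ls,lw,lz,mn,mp,ms,mw,mz,np,nz,pw,pz,sw,wz
∂2: piv[ehm,ehn,ehp,ehs,ehw,ehz,emn,emp,enp,ewz,glm,glw,glz,gmw,gmz,gwz,hlm,hlw,lms,lsw,mpw] rk=21  ker:hmn,hmp,hmw,hnp,hwz,lmw,lmz,lwz,mnp,msw,mwz
∂3: piv[ehmn,ehmp,ehnp,ehwz,emnp,glmw,glmz,glwz,gmwz] rk=9  ker:hmnp,lmwz
b_1=(35−9)−21=5

b_1=5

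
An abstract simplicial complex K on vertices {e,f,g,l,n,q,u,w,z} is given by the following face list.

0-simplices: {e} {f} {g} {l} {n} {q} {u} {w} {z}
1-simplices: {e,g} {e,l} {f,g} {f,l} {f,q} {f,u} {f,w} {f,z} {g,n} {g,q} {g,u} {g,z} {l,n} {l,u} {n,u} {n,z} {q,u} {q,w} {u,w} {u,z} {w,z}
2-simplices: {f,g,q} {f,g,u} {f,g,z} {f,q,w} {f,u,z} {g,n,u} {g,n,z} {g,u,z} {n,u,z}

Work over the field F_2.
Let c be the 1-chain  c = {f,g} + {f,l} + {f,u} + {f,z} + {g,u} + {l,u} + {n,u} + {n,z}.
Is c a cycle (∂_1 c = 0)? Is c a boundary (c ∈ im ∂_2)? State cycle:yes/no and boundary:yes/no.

cycle:yes boundary:no

n_0=9 n_1=21 n_2=9  [Z2]
∂1: piv[eg,el,fg,fq,fu,fw,fz,gn] rk=8  ker:fl,gq,gu,gz,ln,lu,nu,nz,qu,qw,uw,uz,wz
∂2: piv[fgq,fgu,fgz,fqw,fuz,gnu,gnz] rk=7  ker:guz,nuz
∂1c = 0
c vs im∂2: residual ≠ 0 ⇒ not boundary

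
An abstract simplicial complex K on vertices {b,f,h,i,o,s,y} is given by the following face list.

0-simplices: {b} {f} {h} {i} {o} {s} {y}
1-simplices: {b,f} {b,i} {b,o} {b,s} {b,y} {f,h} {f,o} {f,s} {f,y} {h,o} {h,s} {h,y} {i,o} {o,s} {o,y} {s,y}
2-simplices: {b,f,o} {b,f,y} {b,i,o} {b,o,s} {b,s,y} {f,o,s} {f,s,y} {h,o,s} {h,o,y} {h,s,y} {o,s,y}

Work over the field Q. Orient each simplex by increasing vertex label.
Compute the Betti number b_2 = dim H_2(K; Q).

b_2=2

n_0=7 n_1=16 n_2=11  [Q]
∂1: piv[bf,bi,bo,bs,by,fh] rk=6  ker:fo,fs,fy,ho,hs,hy,io,os,oy,sy
∂2: piv[bfo,bfy,bio,bos,bsy,fos,hos,hoy,hsy] rk=9  ker:fsy,osy
b_2=(11−9)−0=2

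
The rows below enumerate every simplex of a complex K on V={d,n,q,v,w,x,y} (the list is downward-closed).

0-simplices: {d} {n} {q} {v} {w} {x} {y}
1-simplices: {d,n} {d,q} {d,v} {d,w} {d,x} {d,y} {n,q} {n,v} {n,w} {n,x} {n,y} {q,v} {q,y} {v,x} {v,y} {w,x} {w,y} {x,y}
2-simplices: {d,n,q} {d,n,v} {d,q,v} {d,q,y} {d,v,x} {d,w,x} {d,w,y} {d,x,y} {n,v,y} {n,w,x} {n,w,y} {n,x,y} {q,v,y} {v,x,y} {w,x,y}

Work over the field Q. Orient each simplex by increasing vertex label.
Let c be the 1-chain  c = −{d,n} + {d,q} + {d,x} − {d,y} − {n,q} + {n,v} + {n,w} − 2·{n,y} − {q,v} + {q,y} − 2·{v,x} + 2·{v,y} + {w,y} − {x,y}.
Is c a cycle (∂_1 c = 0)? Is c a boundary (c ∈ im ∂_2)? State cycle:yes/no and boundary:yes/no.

cycle:yes boundary:yes

n_0=7 n_1=18 n_2=15  [Q]
∂1: piv[dn,dq,dv,dw,dx,dy] rk=6  ker:nq,nv,nw,nx,ny,qv,qy,vx,vy,wx,wy,xy
∂2: piv[dnq,dnv,dqv,dqy,dvx,dwx,dwy,dxy,nvy,nwx,nwy,qvy] rk=12  ker:nxy,vxy,wxy
∂1c = 0
c vs im∂2: reduces to 0 ⇒ boundary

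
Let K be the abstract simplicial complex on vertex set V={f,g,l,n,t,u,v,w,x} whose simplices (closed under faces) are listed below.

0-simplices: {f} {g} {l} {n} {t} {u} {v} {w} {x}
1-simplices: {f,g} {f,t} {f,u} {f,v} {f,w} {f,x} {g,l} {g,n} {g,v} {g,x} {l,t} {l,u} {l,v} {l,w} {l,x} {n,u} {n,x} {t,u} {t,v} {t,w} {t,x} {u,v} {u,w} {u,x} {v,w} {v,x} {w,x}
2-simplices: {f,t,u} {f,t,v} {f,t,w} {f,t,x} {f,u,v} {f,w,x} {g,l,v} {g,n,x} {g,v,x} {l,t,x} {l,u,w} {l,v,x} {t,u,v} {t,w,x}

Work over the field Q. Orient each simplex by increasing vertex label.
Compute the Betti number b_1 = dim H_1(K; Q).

n_0=9 n_1=27 n_2=14  [Q]
∂1: piv[fg,ft,fu,fv,fw,fx,gl,gn] rk=8  ker:gv,gx,lt,lu,lv,lw,lx,nu,nx,tu,tv,tw,tx,uv,uw,ux,vw,vx,wx
∂2: piv[ftu,ftv,ftw,ftx,fuv,fwx,glv,gnx,gvx,ltx,luw,lvx] rk=12  ker:tuv,twx
b_1=(27−8)−12=7

b_1=7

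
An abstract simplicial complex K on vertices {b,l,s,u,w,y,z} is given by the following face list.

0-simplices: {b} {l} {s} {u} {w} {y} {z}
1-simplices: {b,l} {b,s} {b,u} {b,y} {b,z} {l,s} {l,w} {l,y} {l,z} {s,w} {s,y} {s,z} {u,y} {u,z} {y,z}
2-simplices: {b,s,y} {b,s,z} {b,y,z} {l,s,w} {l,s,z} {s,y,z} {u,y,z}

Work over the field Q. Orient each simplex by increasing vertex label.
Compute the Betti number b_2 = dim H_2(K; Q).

b_2=1

n_0=7 n_1=15 n_2=7  [Q]
∂1: piv[bl,bs,bu,by,bz,lw] rk=6  ker:ls,ly,lz,sw,sy,sz,uy,uz,yz
∂2: piv[bsy,bsz,byz,lsw,lsz,uyz] rk=6  ker:syz
b_2=(7−6)−0=1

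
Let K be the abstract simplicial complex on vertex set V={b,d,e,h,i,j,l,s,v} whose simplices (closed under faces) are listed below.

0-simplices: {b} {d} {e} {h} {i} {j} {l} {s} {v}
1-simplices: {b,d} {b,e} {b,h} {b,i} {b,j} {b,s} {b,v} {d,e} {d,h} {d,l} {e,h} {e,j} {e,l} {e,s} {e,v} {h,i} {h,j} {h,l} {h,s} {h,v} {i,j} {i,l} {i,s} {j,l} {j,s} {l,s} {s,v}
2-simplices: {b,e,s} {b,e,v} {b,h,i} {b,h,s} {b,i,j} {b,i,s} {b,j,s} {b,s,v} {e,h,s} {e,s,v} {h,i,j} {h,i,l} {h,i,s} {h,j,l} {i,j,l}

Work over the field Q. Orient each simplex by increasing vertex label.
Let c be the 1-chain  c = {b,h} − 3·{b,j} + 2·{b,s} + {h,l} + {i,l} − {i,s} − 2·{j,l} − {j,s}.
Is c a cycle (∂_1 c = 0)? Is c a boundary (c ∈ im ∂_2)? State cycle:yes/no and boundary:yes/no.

cycle:yes boundary:yes

n_0=9 n_1=27 n_2=15  [Q]
∂1: piv[bd,be,bh,bi,bj,bs,bv,dl] rk=8  ker:de,dh,eh,ej,el,es,ev,hi,hj,hl,hs,hv,ij,il,is,jl,js,ls,sv
∂2: piv[bes,bev,bhi,bhs,bij,bis,bjs,bsv,ehs,hij,hil,hjl] rk=12  ker:esv,his,ijl
∂1c = 0
c vs im∂2: reduces to 0 ⇒ boundary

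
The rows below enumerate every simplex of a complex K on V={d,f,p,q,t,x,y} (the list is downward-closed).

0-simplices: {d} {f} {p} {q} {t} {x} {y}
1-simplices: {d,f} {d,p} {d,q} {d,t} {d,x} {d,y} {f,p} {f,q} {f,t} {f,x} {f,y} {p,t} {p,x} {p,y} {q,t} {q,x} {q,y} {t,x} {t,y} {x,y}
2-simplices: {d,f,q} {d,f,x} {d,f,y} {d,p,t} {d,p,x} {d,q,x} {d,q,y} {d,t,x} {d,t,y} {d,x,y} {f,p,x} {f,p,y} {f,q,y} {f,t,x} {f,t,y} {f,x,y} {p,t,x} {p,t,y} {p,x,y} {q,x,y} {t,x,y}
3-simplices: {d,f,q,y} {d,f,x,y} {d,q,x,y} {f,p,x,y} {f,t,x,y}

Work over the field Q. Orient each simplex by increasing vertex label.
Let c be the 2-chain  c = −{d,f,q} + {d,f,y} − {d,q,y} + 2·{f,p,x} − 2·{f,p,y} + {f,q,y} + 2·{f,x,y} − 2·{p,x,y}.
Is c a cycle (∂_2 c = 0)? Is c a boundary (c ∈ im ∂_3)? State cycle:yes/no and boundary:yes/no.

cycle:yes boundary:yes

n_0=7 n_1=20 n_2=21 n_3=5  [Q]
∂1: piv[df,dp,dq,dt,dx,dy] rk=6  ker:fp,fq,ft,fx,fy,pt,px,py,qt,qx,qy,tx,ty,xy
∂2: piv[dfq,dfx,dfy,dpt,dpx,dqx,dqy,dtx,dty,dxy,fpx,fpy,ftx] rk=13  ker:fqy,fty,fxy,ptx,pty,pxy,qxy,txy
∂3: piv[dfqy,dfxy,dqxy,fpxy,ftxy] rk=5
∂2c = 0
c vs im∂3: reduces to 0 ⇒ boundary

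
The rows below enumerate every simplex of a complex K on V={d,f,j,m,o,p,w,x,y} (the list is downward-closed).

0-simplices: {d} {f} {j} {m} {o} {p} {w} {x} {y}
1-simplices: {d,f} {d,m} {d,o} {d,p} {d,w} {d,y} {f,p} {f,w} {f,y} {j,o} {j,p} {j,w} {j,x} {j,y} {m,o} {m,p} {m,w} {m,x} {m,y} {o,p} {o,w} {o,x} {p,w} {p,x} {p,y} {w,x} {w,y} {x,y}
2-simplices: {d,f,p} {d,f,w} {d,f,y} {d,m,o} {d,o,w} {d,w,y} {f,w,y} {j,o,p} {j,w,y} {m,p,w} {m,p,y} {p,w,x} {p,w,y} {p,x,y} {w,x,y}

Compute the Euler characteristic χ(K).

χ(K)=-4

n_0=9 n_1=28 n_2=15
χ=+9−28+15=-4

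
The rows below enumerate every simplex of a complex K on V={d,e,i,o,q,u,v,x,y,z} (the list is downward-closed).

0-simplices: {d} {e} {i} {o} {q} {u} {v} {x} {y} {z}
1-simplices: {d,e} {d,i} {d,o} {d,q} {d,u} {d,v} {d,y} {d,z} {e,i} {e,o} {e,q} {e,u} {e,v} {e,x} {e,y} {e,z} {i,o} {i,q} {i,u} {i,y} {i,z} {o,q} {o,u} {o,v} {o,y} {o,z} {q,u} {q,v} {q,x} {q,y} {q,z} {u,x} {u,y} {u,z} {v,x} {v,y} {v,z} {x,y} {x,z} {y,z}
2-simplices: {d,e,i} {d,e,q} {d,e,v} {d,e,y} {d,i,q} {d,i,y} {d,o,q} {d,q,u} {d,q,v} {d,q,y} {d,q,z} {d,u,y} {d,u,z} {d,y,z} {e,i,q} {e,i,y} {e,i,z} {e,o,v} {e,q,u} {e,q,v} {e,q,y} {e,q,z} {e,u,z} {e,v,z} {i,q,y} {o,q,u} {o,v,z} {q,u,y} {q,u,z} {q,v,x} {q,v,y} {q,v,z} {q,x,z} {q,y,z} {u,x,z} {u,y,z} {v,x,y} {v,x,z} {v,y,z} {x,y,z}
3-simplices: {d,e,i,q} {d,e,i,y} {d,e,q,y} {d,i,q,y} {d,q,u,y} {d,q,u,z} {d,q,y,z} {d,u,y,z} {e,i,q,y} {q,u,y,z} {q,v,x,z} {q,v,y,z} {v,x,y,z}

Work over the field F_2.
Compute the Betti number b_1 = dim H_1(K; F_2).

n_0=10 n_1=40 n_2=40 n_3=13  [Z2]
∂1: piv[de,di,do,dq,du,dv,dy,dz,ex] rk=9  ker:ei,eo,eq,eu,ev,ey,ez,io,iq,iu,iy,iz,oq,ou,ov,oy,oz,qu,qv,qx,qy,qz,ux,uy,uz,vx,vy,vz,xy,xz,yz
∂2: piv[dei,deq,dev,dey,diq,diy,doq,dqu,dqv,dqy,dqz,duy,duz,dyz,eiz,eov,equ,eqz,evz,oqu,ovz,qvx,qvy,qxz,uxz,vxy] rk=26  ker:eiq,eiy,eqv,eqy,euz,iqy,quy,quz,qvz,qyz,uyz,vxz,vyz,xyz
∂3: piv[deiq,deiy,deqy,diqy,dquy,dquz,dqyz,duyz,qvxz,qvyz,vxyz] rk=11  ker:eiqy,quyz
b_1=(40−9)−26=5

b_1=5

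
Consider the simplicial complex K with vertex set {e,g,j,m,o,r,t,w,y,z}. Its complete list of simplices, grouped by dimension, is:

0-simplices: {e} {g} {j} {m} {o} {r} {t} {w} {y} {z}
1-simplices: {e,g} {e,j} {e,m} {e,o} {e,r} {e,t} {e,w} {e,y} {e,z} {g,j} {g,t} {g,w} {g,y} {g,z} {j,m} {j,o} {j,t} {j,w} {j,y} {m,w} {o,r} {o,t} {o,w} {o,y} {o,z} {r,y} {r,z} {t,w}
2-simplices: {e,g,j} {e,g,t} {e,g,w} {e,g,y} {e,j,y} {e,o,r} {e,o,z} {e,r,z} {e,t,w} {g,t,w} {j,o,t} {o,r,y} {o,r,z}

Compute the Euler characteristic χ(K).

n_0=10 n_1=28 n_2=13
χ=+10−28+13=-5

χ(K)=-5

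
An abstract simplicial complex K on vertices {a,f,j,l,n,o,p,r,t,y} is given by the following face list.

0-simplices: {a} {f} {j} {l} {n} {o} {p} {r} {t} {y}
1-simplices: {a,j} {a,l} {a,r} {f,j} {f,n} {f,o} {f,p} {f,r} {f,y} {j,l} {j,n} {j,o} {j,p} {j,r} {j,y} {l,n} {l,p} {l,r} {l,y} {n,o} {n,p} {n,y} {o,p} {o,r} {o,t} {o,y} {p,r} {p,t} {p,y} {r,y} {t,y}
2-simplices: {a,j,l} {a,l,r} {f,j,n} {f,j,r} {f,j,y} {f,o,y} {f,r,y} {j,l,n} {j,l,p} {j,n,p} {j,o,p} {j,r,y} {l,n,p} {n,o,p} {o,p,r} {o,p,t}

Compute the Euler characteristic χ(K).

χ(K)=-5

n_0=10 n_1=31 n_2=16
χ=+10−31+16=-5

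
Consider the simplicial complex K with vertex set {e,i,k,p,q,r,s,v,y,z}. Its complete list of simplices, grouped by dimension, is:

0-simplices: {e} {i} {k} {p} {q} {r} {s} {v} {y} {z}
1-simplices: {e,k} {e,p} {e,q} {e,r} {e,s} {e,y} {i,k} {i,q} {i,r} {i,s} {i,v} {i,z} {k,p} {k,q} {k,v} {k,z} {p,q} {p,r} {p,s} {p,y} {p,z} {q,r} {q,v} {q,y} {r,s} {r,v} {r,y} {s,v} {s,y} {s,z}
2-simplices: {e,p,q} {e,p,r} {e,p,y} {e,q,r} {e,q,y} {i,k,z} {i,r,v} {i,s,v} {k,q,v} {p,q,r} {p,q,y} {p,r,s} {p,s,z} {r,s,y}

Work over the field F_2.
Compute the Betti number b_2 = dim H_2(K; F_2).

b_2=2

n_0=10 n_1=30 n_2=14  [Z2]
∂1: piv[ek,ep,eq,er,es,ey,ik,iv,iz] rk=9  ker:iq,ir,is,kp,kq,kv,kz,pq,pr,ps,py,pz,qr,qv,qy,rs,rv,ry,sv,sy,sz
∂2: piv[epq,epr,epy,eqr,eqy,ikz,irv,isv,kqv,prs,psz,rsy] rk=12  ker:pqr,pqy
b_2=(14−12)−0=2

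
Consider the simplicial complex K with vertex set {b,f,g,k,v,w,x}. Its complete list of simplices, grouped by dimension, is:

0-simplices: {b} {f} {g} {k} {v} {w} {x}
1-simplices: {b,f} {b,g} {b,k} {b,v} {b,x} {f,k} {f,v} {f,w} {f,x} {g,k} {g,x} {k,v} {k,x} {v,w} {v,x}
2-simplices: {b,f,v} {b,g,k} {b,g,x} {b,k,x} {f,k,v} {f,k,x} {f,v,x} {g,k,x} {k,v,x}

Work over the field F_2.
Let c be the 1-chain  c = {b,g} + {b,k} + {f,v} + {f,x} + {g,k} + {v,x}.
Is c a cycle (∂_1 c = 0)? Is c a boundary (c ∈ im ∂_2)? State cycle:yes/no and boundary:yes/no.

cycle:yes boundary:yes

n_0=7 n_1=15 n_2=9  [Z2]
∂1: piv[bf,bg,bk,bv,bx,fw] rk=6  ker:fk,fv,fx,gk,gx,kv,kx,vw,vx
∂2: piv[bfv,bgk,bgx,bkx,fkv,fkx,fvx] rk=7  ker:gkx,kvx
∂1c = 0
c vs im∂2: reduces to 0 ⇒ boundary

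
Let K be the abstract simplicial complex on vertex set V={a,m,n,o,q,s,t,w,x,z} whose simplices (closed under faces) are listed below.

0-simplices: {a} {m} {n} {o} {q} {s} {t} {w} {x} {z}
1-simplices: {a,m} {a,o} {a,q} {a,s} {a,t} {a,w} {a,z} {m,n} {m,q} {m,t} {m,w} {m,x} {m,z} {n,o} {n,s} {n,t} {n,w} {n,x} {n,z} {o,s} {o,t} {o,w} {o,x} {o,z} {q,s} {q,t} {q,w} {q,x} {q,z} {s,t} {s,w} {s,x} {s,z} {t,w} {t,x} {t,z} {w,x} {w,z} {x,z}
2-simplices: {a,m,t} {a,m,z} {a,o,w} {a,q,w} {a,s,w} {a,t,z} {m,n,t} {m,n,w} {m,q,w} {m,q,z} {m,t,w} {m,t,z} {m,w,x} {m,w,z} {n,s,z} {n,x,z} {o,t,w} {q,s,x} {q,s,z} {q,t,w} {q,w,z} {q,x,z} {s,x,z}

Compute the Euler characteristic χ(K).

n_0=10 n_1=39 n_2=23
χ=+10−39+23=-6

χ(K)=-6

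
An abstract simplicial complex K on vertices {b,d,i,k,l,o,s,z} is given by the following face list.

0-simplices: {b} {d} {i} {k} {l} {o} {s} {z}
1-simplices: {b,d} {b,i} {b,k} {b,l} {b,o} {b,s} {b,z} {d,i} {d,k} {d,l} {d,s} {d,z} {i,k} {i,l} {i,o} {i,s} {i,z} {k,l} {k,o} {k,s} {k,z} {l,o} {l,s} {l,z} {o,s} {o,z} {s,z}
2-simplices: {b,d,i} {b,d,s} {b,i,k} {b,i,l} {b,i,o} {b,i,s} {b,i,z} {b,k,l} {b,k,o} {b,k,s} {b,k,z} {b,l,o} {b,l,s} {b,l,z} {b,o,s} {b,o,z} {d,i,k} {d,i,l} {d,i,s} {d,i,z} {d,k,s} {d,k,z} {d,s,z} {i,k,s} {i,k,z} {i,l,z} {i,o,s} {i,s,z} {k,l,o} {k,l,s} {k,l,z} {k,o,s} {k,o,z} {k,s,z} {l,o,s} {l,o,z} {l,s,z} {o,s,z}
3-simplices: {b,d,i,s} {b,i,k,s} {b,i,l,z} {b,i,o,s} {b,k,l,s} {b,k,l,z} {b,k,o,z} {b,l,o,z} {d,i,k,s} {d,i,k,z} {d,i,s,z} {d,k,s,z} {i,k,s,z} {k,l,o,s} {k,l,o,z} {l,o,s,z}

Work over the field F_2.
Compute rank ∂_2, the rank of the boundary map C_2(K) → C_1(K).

rank∂_2=20

n_0=8 n_1=27 n_2=38 n_3=16  [Z2]
∂1: piv[bd,bi,bk,bl,bo,bs,bz] rk=7  ker:di,dk,dl,ds,dz,ik,il,io,is,iz,kl,ko,ks,kz,lo,ls,lz,os,oz,sz
∂2: piv[bdi,bds,bik,bil,bio,bis,biz,bkl,bko,bks,bkz,blo,bls,blz,bos,boz,dik,dil,diz,dsz] rk=20  ker:dis,dks,dkz,iks,ikz,ilz,ios,isz,klo,kls,klz,kos,koz,ksz,los,loz,lsz,osz
∂3: piv[bdis,biks,bilz,bios,bkls,bklz,bkoz,bloz,diks,dikz,disz,dksz,klos,kloz,losz] rk=15  ker:iksz
rk∂_2=20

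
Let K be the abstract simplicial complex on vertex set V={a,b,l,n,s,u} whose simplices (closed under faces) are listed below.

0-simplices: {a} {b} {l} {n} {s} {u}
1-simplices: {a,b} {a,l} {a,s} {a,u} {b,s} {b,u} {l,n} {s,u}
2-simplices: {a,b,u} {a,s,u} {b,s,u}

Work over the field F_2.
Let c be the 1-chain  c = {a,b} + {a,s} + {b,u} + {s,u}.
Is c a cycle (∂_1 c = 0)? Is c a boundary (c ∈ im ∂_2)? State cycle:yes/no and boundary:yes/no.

cycle:yes boundary:yes

n_0=6 n_1=8 n_2=3  [Z2]
∂1: piv[ab,al,as,au,ln] rk=5  ker:bs,bu,su
∂2: piv[abu,asu,bsu] rk=3
∂1c = 0
c vs im∂2: reduces to 0 ⇒ boundary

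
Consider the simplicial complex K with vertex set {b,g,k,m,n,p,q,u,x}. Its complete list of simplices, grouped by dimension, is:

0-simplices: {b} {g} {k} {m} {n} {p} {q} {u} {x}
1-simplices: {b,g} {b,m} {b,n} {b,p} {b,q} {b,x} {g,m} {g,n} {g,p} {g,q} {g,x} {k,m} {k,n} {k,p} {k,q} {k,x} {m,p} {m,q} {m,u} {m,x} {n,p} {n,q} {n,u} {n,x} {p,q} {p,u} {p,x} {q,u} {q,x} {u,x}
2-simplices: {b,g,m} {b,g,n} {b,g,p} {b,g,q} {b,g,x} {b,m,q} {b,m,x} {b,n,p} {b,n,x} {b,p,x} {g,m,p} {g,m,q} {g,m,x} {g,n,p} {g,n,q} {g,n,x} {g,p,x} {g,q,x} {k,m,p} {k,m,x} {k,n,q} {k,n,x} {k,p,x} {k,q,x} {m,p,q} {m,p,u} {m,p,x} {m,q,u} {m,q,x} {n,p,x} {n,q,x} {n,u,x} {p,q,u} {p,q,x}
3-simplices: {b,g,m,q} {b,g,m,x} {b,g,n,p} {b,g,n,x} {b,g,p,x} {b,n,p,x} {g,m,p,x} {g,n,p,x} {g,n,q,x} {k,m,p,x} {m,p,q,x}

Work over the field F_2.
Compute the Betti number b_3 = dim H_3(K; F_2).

b_3=1

n_0=9 n_1=30 n_2=34 n_3=11  [Z2]
∂1: piv[bg,bm,bn,bp,bq,bx,km,mu] rk=8  ker:gm,gn,gp,gq,gx,kn,kp,kq,kx,mp,mq,mx,np,nq,nu,nx,pq,pu,px,qu,qx,ux
∂2: piv[bgm,bgn,bgp,bgq,bgx,bmq,bmx,bnp,bnx,bpx,gmp,gnq,gqx,kmp,kmx,knq,knx,mpq,mpu,mqu,nux] rk=21  ker:gmq,gmx,gnp,gnx,gpx,kpx,kqx,mpx,mqx,npx,nqx,pqu,pqx
∂3: piv[bgmq,bgmx,bgnp,bgnx,bgpx,bnpx,gmpx,gnqx,kmpx,mpqx] rk=10  ker:gnpx
b_3=(11−10)−0=1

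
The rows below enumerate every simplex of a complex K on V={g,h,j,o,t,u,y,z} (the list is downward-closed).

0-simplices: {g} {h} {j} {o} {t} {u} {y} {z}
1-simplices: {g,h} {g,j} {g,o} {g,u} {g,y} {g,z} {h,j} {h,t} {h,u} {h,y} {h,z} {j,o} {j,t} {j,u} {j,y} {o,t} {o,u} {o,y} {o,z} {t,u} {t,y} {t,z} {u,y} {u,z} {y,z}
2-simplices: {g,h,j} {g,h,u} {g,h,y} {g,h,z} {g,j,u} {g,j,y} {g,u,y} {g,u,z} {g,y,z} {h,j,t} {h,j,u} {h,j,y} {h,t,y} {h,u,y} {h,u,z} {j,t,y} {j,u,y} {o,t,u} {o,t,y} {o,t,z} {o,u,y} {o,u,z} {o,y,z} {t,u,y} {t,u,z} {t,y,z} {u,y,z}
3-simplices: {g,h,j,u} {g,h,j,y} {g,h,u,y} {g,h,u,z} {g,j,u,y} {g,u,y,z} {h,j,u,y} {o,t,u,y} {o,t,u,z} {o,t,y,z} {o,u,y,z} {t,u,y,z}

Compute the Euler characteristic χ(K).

χ(K)=-2

n_0=8 n_1=25 n_2=27 n_3=12
χ=+8−25+27−12=-2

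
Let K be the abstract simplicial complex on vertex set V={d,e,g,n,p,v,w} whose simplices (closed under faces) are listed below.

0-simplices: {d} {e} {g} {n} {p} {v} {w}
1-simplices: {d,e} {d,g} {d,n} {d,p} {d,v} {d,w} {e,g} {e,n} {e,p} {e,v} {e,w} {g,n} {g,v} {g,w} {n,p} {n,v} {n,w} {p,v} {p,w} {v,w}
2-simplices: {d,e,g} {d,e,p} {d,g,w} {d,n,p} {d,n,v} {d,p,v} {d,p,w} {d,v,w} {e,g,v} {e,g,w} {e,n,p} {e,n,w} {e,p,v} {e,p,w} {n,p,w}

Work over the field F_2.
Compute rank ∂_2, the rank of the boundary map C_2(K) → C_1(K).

rank∂_2=13

n_0=7 n_1=20 n_2=15  [Z2]
∂1: piv[de,dg,dn,dp,dv,dw] rk=6  ker:eg,en,ep,ev,ew,gn,gv,gw,np,nv,nw,pv,pw,vw
∂2: piv[deg,dep,dgw,dnp,dnv,dpv,dpw,dvw,egv,egw,enp,enw,epv] rk=13  ker:epw,npw
rk∂_2=13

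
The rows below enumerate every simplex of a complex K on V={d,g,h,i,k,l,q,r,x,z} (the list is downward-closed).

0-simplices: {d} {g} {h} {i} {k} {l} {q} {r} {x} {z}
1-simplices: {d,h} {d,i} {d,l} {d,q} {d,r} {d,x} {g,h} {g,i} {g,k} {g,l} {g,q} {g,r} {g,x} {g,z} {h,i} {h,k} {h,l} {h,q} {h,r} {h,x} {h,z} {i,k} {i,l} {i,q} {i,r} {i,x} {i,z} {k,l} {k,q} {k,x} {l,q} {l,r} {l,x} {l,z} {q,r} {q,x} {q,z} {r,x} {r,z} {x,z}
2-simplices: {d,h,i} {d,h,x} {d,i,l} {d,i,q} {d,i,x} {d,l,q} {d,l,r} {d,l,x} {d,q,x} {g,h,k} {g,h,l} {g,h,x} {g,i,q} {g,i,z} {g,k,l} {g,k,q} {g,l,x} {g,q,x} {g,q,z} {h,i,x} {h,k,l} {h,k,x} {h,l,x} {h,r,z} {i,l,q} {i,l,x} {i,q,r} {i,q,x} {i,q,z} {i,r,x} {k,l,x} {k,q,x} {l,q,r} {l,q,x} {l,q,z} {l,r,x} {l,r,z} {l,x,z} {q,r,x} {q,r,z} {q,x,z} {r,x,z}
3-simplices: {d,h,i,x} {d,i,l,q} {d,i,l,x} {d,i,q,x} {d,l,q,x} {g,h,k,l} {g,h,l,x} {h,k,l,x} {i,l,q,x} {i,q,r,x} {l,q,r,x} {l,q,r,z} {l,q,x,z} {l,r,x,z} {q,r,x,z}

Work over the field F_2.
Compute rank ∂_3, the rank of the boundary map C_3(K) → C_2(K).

rank∂_3=13

n_0=10 n_1=40 n_2=42 n_3=15  [Z2]
∂1: piv[dh,di,dl,dq,dr,dx,gh,gk,gz] rk=9  ker:gi,gl,gq,gr,gx,hi,hk,hl,hq,hr,hx,hz,ik,il,iq,ir,ix,iz,kl,kq,kx,lq,lr,lx,lz,qr,qx,qz,rx,rz,xz
∂2: piv[dhi,dhx,dil,diq,dix,dlq,dlr,dlx,dqx,ghk,ghl,ghx,giq,giz,gkl,gkq,glx,gqx,gqz,hkx,hrz,iqr,irx,lqr,lqz,lrz,lxz] rk=27  ker:hix,hkl,hlx,ilq,ilx,iqx,iqz,klx,kqx,lqx,lrx,qrx,qrz,qxz,rxz
∂3: piv[dhix,dilq,dilx,diqx,dlqx,ghkl,ghlx,hklx,iqrx,lqrx,lqrz,lqxz,lrxz] rk=13  ker:ilqx,qrxz
rk∂_3=13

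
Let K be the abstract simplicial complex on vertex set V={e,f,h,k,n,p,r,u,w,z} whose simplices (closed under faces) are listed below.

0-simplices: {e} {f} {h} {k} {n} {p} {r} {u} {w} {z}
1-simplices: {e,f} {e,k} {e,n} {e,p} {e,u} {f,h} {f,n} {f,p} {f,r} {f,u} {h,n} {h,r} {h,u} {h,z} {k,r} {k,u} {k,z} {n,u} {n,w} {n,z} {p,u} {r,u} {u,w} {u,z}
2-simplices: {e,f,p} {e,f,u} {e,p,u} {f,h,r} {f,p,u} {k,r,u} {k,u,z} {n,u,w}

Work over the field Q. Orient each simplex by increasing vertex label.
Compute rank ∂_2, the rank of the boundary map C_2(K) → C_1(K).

n_0=10 n_1=24 n_2=8  [Q]
∂1: piv[ef,ek,en,ep,eu,fh,fr,hz,nw] rk=9  ker:fn,fp,fu,hn,hr,hu,kr,ku,kz,nu,nz,pu,ru,uw,uz
∂2: piv[efp,efu,epu,fhr,kru,kuz,nuw] rk=7  ker:fpu
rk∂_2=7

rank∂_2=7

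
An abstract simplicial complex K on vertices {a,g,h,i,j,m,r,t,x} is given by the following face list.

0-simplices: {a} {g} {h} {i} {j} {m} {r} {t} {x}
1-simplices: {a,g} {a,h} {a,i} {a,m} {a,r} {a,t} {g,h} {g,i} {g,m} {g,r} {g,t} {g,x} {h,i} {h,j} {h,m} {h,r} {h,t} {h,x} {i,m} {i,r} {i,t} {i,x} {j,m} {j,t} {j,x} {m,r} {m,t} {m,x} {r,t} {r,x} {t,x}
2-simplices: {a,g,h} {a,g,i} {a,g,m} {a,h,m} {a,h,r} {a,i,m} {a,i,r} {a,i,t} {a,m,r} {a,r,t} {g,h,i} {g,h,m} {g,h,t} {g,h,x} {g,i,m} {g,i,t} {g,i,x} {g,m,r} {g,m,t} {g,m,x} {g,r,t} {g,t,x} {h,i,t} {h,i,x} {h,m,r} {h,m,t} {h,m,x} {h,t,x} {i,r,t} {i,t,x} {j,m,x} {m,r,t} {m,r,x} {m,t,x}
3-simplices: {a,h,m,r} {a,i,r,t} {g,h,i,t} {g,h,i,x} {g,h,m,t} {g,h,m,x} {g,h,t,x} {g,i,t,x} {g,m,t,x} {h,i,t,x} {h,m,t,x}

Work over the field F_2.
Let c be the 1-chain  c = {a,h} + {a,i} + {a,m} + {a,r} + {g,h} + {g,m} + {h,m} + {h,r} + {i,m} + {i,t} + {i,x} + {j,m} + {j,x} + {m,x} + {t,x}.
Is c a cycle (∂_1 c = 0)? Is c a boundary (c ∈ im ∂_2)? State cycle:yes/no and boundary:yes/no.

cycle:yes boundary:yes

n_0=9 n_1=31 n_2=34 n_3=11  [Z2]
∂1: piv[ag,ah,ai,am,ar,at,gx,hj] rk=8  ker:gh,gi,gm,gr,gt,hi,hm,hr,ht,hx,im,ir,it,ix,jm,jt,jx,mr,mt,mx,rt,rx,tx
∂2: piv[agh,agi,agm,ahm,ahr,aim,air,ait,amr,art,ghi,ght,ghx,git,gix,gmr,gmt,gmx,gtx,jmx,mrx] rk=21  ker:ghm,gim,grt,hit,hix,hmr,hmt,hmx,htx,irt,itx,mrt,mtx
∂3: piv[ahmr,airt,ghit,ghix,ghmt,ghmx,ghtx,gitx,gmtx] rk=9  ker:hitx,hmtx
∂1c = 0
c vs im∂2: reduces to 0 ⇒ boundary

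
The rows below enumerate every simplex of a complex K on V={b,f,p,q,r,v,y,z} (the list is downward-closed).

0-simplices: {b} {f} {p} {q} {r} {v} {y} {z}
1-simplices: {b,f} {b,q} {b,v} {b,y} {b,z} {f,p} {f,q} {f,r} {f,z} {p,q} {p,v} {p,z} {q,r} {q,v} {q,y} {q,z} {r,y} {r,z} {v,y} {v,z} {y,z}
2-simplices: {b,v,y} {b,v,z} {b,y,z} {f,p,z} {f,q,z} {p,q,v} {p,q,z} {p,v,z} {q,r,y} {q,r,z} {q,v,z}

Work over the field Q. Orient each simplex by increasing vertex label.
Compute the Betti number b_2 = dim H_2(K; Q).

b_2=1

n_0=8 n_1=21 n_2=11  [Q]
∂1: piv[bf,bq,bv,by,bz,fp,fr] rk=7  ker:fq,fz,pq,pv,pz,qr,qv,qy,qz,ry,rz,vy,vz,yz
∂2: piv[bvy,bvz,byz,fpz,fqz,pqv,pqz,pvz,qry,qrz] rk=10  ker:qvz
b_2=(11−10)−0=1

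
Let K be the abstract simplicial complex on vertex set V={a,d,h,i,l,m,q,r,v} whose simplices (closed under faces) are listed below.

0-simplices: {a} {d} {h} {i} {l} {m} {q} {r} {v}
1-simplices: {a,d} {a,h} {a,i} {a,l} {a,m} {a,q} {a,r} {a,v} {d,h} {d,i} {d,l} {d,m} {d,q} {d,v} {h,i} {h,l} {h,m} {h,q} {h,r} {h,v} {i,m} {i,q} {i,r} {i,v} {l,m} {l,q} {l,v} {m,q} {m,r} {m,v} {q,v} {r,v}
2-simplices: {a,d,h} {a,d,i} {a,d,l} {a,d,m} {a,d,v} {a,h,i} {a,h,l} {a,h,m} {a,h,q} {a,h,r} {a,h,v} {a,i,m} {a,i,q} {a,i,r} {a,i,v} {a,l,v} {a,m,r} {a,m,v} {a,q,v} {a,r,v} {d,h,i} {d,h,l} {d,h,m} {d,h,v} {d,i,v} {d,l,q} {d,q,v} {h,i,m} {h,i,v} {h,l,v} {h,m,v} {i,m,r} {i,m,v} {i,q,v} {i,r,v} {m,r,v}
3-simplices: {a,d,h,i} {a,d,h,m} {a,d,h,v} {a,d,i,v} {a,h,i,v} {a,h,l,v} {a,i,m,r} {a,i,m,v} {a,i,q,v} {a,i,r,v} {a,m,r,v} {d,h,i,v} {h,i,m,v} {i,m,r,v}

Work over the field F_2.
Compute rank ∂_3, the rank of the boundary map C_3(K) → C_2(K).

n_0=9 n_1=32 n_2=36 n_3=14  [Z2]
∂1: piv[ad,ah,ai,al,am,aq,ar,av] rk=8  ker:dh,di,dl,dm,dq,dv,hi,hl,hm,hq,hr,hv,im,iq,ir,iv,lm,lq,lv,mq,mr,mv,qv,rv
∂2: piv[adh,adi,adl,adm,adv,ahi,ahl,ahm,ahq,ahr,ahv,aim,aiq,air,aiv,alv,amr,amv,aqv,arv,dlq,dqv] rk=22  ker:dhi,dhl,dhm,dhv,div,him,hiv,hlv,hmv,imr,imv,iqv,irv,mrv
∂3: piv[adhi,adhm,adhv,adiv,ahiv,ahlv,aimr,aimv,aiqv,airv,amrv,himv] rk=12  ker:dhiv,imrv
rk∂_3=12

rank∂_3=12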